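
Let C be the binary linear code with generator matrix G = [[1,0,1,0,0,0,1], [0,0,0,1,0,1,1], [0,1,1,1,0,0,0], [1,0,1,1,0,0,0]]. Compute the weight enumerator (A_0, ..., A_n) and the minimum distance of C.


Weight distribution: A_0 = 1, A_1 = 1, A_2 = 2, A_3 = 6, A_4 = 5, A_5 = 1. Minimum distance d = 1.

Enumerate all 2^4 = 16 messages m ∈ F_2^4.
For each, compute codeword c = mG in F_2^7, then tally its weight.
  m = 0000 → c = 0000000, weight = 0.
  m = 1000 → c = 1010001, weight = 3.
  m = 0100 → c = 0001011, weight = 3.
  m = 1100 → c = 1011010, weight = 4.
  m = 0010 → c = 0111000, weight = 3.
  m = 1010 → c = 1101001, weight = 4.
  m = 0110 → c = 0110011, weight = 4.
  m = 1110 → c = 1100010, weight = 3.
  m = 0001 → c = 1011000, weight = 3.
  m = 1001 → c = 0001001, weight = 2.
  m = 0101 → c = 1010011, weight = 4.
  m = 1101 → c = 0000010, weight = 1.
  m = 0011 → c = 1100000, weight = 2.
  m = 1011 → c = 0110001, weight = 3.
  m = 0111 → c = 1101011, weight = 5.
  m = 1111 → c = 0111010, weight = 4.
Tally weights:
  weight 0: 1 codewords.
  weight 1: 1 codewords.
  weight 2: 2 codewords.
  weight 3: 6 codewords.
  weight 4: 5 codewords.
  weight 5: 1 codewords.
Minimum distance d = smallest w > 0 with A_w > 0 = 1.
Sanity: Σ A_w = 16 = 2^4 = 16 ✓.


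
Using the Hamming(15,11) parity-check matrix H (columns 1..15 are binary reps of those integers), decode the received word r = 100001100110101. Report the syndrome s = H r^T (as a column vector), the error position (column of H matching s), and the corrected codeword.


s = (0, 0, 1, 1)^T, error position = 3, corrected codeword c = 101001100110101

Compute s = H r^T mod 2 one row at a time:
  s_1 = 0 + 0 + 1 + 1 + 0 + 1 + 0 + 1 = 4 ≡ 0 (mod 2).
  s_2 = 0 + 0 + 1 + 1 + 0 + 1 + 0 + 1 = 4 ≡ 0 (mod 2).
  s_3 = 0 + 0 + 1 + 1 + 1 + 1 + 0 + 1 = 5 ≡ 1 (mod 2).
  s_4 = 1 + 0 + 0 + 1 + 0 + 1 + 1 + 1 = 5 ≡ 1 (mod 2).
s = (0, 0, 1, 1)^T — this equals column 3 of H (binary 0011), so error is at position 3.
Correct: flip bit 3 of r = 100001100110101 to get c = 101001100110101.


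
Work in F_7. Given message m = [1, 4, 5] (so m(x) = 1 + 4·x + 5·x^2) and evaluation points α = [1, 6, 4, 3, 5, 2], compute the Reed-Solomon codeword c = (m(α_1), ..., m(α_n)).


c = [3, 2, 6, 2, 6, 1]

Message polynomial: m(x) = 1 + 4·x + 5·x^2 (mod 7).
For each evaluation point α_i, compute m(α_i) mod 7:
  α_1 = 1: Horner steps 5 → 2 → 3, so m(1) = 3.
  α_2 = 6: Horner steps 5 → 6 → 2, so m(6) = 2.
  α_3 = 4: Horner steps 5 → 3 → 6, so m(4) = 6.
  α_4 = 3: Horner steps 5 → 5 → 2, so m(3) = 2.
  α_5 = 5: Horner steps 5 → 1 → 6, so m(5) = 6.
  α_6 = 2: Horner steps 5 → 0 → 1, so m(2) = 1.
Codeword c = [3, 2, 6, 2, 6, 1] ∈ F_7^6.


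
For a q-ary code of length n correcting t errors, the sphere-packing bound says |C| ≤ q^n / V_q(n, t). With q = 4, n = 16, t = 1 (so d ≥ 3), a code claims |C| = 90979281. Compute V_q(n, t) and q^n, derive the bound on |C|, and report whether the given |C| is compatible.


V_q(n, t) = 49, q^n = 4294967296, Hamming bound = 87652393, |C| = 90979281 > bound (violated).

Step 1: Compute V_q(n, t) = Σ_{j=0}^1 C(n, j) (q−1)^j.
  j = 0: C(16,0)·(3)^0 = 1·1 = 1.
  j = 1: C(16,1)·(3)^1 = 16·3 = 48.
  V_q(n, t) = 1 + 48 = 49.
Step 2: q^n = 4^16 = 4294967296.
Step 3: Hamming bound ⌊q^n / V_q(n,t)⌋ = ⌊4294967296/49⌋ = 87652393.
Step 4: Compare |C| = 90979281 to 87652393: violated.
The claimed |C| lies above the Hamming bound, so no 4-ary code of length 16 with d ≥ 3 can have 90979281 codewords.


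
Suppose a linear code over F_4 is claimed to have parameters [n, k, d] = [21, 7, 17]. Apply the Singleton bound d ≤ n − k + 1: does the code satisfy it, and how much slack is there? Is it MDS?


Singleton RHS = n − k + 1 = 15, slack = -2, bound violated (no such code; not MDS).

Singleton bound: d ≤ n − k + 1.
Here n = 21, k = 7, so n − k + 1 = 15.
Given d = 17, check d ≤ 15: NO.
Slack = (n − k + 1) − d = -2.
The slack is negative: d = 17 exceeds n − k + 1 = 15 by 2, so the Singleton bound is violated and no linear [21, 7, 17]_4 code can exist. In particular it is not MDS (MDS requires d = n − k + 1 exactly).
Description: the claimed parameters are [21, 7, 17]_4; such a code would be impossible (violates the Singleton bound).


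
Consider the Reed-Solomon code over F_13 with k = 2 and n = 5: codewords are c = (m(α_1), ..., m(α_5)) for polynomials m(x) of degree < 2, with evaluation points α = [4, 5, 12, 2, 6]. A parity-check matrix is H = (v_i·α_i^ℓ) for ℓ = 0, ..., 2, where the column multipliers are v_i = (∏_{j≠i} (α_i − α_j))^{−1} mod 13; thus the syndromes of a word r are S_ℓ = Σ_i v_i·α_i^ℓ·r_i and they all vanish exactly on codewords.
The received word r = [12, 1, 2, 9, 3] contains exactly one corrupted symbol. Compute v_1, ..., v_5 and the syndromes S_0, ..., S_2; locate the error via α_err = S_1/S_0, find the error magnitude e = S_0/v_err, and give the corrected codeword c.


S = (11, 9, 5), error at position 4, error magnitude e = 1, c = [12, 1, 2, 8, 3].

Step 1: column multipliers v_i = (∏_{j≠i}(α_i − α_j))^{−1} mod 13.
  i = 1 (α = 4): (4−5)(4−12)(4−2)(4−6) = (−1)·(−8)·2·(−2) = −32 ≡ 7, so v_1 = 7^{−1} = 2 (mod 13).
  i = 2 (α = 5): (5−4)(5−12)(5−2)(5−6) = 1·(−7)·3·(−1) = 21 ≡ 8, so v_2 = 8^{−1} = 5 (mod 13).
  i = 3 (α = 12): (12−4)(12−5)(12−2)(12−6) = 8·7·10·6 = 3360 ≡ 6, so v_3 = 6^{−1} = 11 (mod 13).
  i = 4 (α = 2): (2−4)(2−5)(2−12)(2−6) = (−2)·(−3)·(−10)·(−4) = 240 ≡ 6, so v_4 = 6^{−1} = 11 (mod 13).
  i = 5 (α = 6): (6−4)(6−5)(6−12)(6−2) = 2·1·(−6)·4 = −48 ≡ 4, so v_5 = 4^{−1} = 10 (mod 13).
  v = [2, 5, 11, 11, 10].
Step 2: syndromes of r = [12, 1, 2, 9, 3] (all sums mod 13).
  S_0 = Σ v_i r_i = 2·12 + 5·1 + 11·2 + 11·9 + 10·3 = 180 ≡ 11.
  S_1 = Σ v_i α_i r_i = 2·4·12 + 5·5·1 + 11·12·2 + 11·2·9 + 10·6·3 = 763 ≡ 9.
  α_i^2 mod 13 = [3, 12, 1, 4, 10].
  S_2 = Σ v_i α_i^2 r_i = 2·3·12 + 5·12·1 + 11·1·2 + 11·4·9 + 10·10·3 = 850 ≡ 5.
  S = (11, 9, 5) ≠ 0, so r is not a codeword (an error is present).
Step 3: locate the error. For a single error e at position i, S_ℓ = v_i·e·α_i^ℓ, so α_err = S_1/S_0.
  S_0^{−1} = 11^{−1} = 6 (mod 13), so α_err = 9·6 = 54 ≡ 2 = α_4. Error position i = 4.
  Consistency check: S_2/S_1 = 5·3 = 15 ≡ 2 = α_err ✓ (single-error assumption holds).
Step 4: error magnitude e = S_0/v_4 = S_0·∏_{j≠4}(α_4 − α_j) = 11·6 = 66 ≡ 1 (mod 13).
Step 5: correct position 4: c_4 = r_4 − e = 9 − 1 ≡ 8 (mod 13). Hence c = [12, 1, 2, 8, 3].
  Check: interpolating c through the α_i gives m(x) = 4 + 2·x (degree < 2) with m(α_i) = c_i for every i, so c is indeed a codeword.


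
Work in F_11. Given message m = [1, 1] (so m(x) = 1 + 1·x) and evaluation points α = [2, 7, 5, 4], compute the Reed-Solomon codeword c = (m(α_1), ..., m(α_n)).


c = [3, 8, 6, 5]

Message polynomial: m(x) = 1 + 1·x (mod 11).
For each evaluation point α_i, compute m(α_i) mod 11:
  α_1 = 2: Horner steps 1 → 3, so m(2) = 3.
  α_2 = 7: Horner steps 1 → 8, so m(7) = 8.
  α_3 = 5: Horner steps 1 → 6, so m(5) = 6.
  α_4 = 4: Horner steps 1 → 5, so m(4) = 5.
Codeword c = [3, 8, 6, 5] ∈ F_11^4.


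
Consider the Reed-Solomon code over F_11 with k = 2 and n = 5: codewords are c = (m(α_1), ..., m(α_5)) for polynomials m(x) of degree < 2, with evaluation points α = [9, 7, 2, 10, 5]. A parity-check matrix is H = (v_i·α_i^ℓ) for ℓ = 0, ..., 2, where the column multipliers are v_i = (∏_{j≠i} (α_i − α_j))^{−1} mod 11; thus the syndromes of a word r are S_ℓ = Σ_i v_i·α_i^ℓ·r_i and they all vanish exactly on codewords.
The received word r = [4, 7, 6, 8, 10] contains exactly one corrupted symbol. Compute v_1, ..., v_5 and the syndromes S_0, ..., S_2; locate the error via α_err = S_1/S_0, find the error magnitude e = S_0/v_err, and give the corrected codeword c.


S = (2, 4, 8), error at position 3, error magnitude e = 8, c = [4, 7, 9, 8, 10].

Step 1: column multipliers v_i = (∏_{j≠i}(α_i − α_j))^{−1} mod 11.
  i = 1 (α = 9): (9−7)(9−2)(9−10)(9−5) = 2·7·(−1)·4 = −56 ≡ 10, so v_1 = 10^{−1} = 10 (mod 11).
  i = 2 (α = 7): (7−9)(7−2)(7−10)(7−5) = (−2)·5·(−3)·2 = 60 ≡ 5, so v_2 = 5^{−1} = 9 (mod 11).
  i = 3 (α = 2): (2−9)(2−7)(2−10)(2−5) = (−7)·(−5)·(−8)·(−3) = 840 ≡ 4, so v_3 = 4^{−1} = 3 (mod 11).
  i = 4 (α = 10): (10−9)(10−7)(10−2)(10−5) = 1·3·8·5 = 120 ≡ 10, so v_4 = 10^{−1} = 10 (mod 11).
  i = 5 (α = 5): (5−9)(5−7)(5−2)(5−10) = (−4)·(−2)·3·(−5) = −120 ≡ 1, so v_5 = 1^{−1} = 1 (mod 11).
  v = [10, 9, 3, 10, 1].
Step 2: syndromes of r = [4, 7, 6, 8, 10] (all sums mod 11).
  S_0 = Σ v_i r_i = 10·4 + 9·7 + 3·6 + 10·8 + 1·10 = 211 ≡ 2.
  S_1 = Σ v_i α_i r_i = 10·9·4 + 9·7·7 + 3·2·6 + 10·10·8 + 1·5·10 = 1687 ≡ 4.
  α_i^2 mod 11 = [4, 5, 4, 1, 3].
  S_2 = Σ v_i α_i^2 r_i = 10·4·4 + 9·5·7 + 3·4·6 + 10·1·8 + 1·3·10 = 657 ≡ 8.
  S = (2, 4, 8) ≠ 0, so r is not a codeword (an error is present).
Step 3: locate the error. For a single error e at position i, S_ℓ = v_i·e·α_i^ℓ, so α_err = S_1/S_0.
  S_0^{−1} = 2^{−1} = 6 (mod 11), so α_err = 4·6 = 24 ≡ 2 = α_3. Error position i = 3.
  Consistency check: S_2/S_1 = 8·3 = 24 ≡ 2 = α_err ✓ (single-error assumption holds).
Step 4: error magnitude e = S_0/v_3 = S_0·∏_{j≠3}(α_3 − α_j) = 2·4 = 8 ≡ 8 (mod 11).
Step 5: correct position 3: c_3 = r_3 − e = 6 − 8 ≡ 9 (mod 11). Hence c = [4, 7, 9, 8, 10].
  Check: interpolating c through the α_i gives m(x) = 1 + 4·x (degree < 2) with m(α_i) = c_i for every i, so c is indeed a codeword.


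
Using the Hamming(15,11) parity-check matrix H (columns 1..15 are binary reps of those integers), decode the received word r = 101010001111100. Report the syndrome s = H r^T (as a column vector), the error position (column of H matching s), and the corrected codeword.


s = (1, 1, 1, 0)^T, error position = 14, corrected codeword c = 101010001111110

Compute s = H r^T mod 2 one row at a time:
  s_1 = 0 + 1 + 1 + 1 + 1 + 1 + 0 + 0 = 5 ≡ 1 (mod 2).
  s_2 = 0 + 1 + 0 + 0 + 1 + 1 + 0 + 0 = 3 ≡ 1 (mod 2).
  s_3 = 0 + 1 + 0 + 0 + 1 + 1 + 0 + 0 = 3 ≡ 1 (mod 2).
  s_4 = 1 + 1 + 1 + 0 + 1 + 1 + 1 + 0 = 6 ≡ 0 (mod 2).
s = (1, 1, 1, 0)^T — this equals column 14 of H (binary 1110), so error is at position 14.
Correct: flip bit 14 of r = 101010001111100 to get c = 101010001111110.


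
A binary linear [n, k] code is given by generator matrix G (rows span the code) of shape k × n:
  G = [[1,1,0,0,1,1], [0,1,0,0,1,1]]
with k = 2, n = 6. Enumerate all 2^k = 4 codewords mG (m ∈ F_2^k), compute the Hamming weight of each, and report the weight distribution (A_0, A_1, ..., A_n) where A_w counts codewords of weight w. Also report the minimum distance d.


Weight distribution: A_0 = 1, A_1 = 1, A_3 = 1, A_4 = 1. Minimum distance d = 1.

Enumerate all 2^2 = 4 messages m ∈ F_2^2.
For each, compute codeword c = mG in F_2^6, then tally its weight.
  m = 00 → c = 000000, weight = 0.
  m = 10 → c = 110011, weight = 4.
  m = 01 → c = 010011, weight = 3.
  m = 11 → c = 100000, weight = 1.
Tally weights:
  weight 0: 1 codewords.
  weight 1: 1 codewords.
  weight 3: 1 codewords.
  weight 4: 1 codewords.
Minimum distance d = smallest w > 0 with A_w > 0 = 1.
Sanity: Σ A_w = 4 = 2^2 = 4 ✓.


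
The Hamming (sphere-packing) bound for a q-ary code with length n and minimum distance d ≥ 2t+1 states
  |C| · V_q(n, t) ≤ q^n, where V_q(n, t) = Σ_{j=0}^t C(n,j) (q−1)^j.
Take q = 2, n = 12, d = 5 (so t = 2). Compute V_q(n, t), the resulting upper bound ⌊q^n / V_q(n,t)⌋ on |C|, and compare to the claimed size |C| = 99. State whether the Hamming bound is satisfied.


V_q(n, t) = 79, q^n = 4096, Hamming bound = 51, |C| = 99 > bound (violated).

Step 1: Compute V_q(n, t) = Σ_{j=0}^2 C(n, j) (q−1)^j.
  j = 0: C(12,0)·(1)^0 = 1·1 = 1.
  j = 1: C(12,1)·(1)^1 = 12·1 = 12.
  j = 2: C(12,2)·(1)^2 = 66·1 = 66.
  V_q(n, t) = 1 + 12 + 66 = 79.
Step 2: q^n = 2^12 = 4096.
Step 3: Hamming bound ⌊q^n / V_q(n,t)⌋ = ⌊4096/79⌋ = 51.
Step 4: Compare |C| = 99 to 51: violated.
The claimed |C| lies above the Hamming bound, so no 2-ary code of length 12 with d ≥ 5 can have 99 codewords.


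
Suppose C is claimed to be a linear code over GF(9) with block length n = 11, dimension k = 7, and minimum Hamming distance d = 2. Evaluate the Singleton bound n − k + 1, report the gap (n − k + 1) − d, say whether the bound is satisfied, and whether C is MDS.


Singleton RHS = n − k + 1 = 5, slack = 3, bound satisfied, not MDS.

Singleton bound: d ≤ n − k + 1.
Here n = 11, k = 7, so n − k + 1 = 5.
Given d = 2, check d ≤ 5: YES.
Slack = (n − k + 1) − d = 3.
The code is NOT MDS (slack = 3 > 0).
Description: the claimed parameters are [11, 7, 2]_9; such a code would be non-MDS.


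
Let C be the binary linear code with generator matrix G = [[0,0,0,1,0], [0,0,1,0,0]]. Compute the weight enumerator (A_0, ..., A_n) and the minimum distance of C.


Weight distribution: A_0 = 1, A_1 = 2, A_2 = 1. Minimum distance d = 1.

Enumerate all 2^2 = 4 messages m ∈ F_2^2.
For each, compute codeword c = mG in F_2^5, then tally its weight.
  m = 00 → c = 00000, weight = 0.
  m = 10 → c = 00010, weight = 1.
  m = 01 → c = 00100, weight = 1.
  m = 11 → c = 00110, weight = 2.
Tally weights:
  weight 0: 1 codewords.
  weight 1: 2 codewords.
  weight 2: 1 codewords.
Minimum distance d = smallest w > 0 with A_w > 0 = 1.
Sanity: Σ A_w = 4 = 2^2 = 4 ✓.


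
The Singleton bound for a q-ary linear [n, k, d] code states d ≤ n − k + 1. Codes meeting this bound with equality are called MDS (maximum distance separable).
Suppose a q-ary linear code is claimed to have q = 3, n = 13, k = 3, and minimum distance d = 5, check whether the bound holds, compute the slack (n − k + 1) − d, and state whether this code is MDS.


Singleton RHS = n − k + 1 = 11, slack = 6, bound satisfied, not MDS.

Singleton bound: d ≤ n − k + 1.
Here n = 13, k = 3, so n − k + 1 = 11.
Given d = 5, check d ≤ 11: YES.
Slack = (n − k + 1) − d = 6.
The code is NOT MDS (slack = 6 > 0).
Description: the claimed parameters are [13, 3, 5]_3; such a code would be non-MDS.


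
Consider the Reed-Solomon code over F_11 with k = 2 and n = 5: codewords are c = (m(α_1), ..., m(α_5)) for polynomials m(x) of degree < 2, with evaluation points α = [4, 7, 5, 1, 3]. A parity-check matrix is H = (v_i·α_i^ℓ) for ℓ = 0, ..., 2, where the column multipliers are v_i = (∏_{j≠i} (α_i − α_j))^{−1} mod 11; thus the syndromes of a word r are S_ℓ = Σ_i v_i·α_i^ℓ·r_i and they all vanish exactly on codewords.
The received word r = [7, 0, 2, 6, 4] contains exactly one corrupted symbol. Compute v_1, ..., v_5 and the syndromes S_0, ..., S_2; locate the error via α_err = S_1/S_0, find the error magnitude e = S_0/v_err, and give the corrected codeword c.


S = (9, 3, 1), error at position 1, error magnitude e = 4, c = [3, 0, 2, 6, 4].

Step 1: column multipliers v_i = (∏_{j≠i}(α_i − α_j))^{−1} mod 11.
  i = 1 (α = 4): (4−7)(4−5)(4−1)(4−3) = (−3)·(−1)·3·1 = 9 ≡ 9, so v_1 = 9^{−1} = 5 (mod 11).
  i = 2 (α = 7): (7−4)(7−5)(7−1)(7−3) = 3·2·6·4 = 144 ≡ 1, so v_2 = 1^{−1} = 1 (mod 11).
  i = 3 (α = 5): (5−4)(5−7)(5−1)(5−3) = 1·(−2)·4·2 = −16 ≡ 6, so v_3 = 6^{−1} = 2 (mod 11).
  i = 4 (α = 1): (1−4)(1−7)(1−5)(1−3) = (−3)·(−6)·(−4)·(−2) = 144 ≡ 1, so v_4 = 1^{−1} = 1 (mod 11).
  i = 5 (α = 3): (3−4)(3−7)(3−5)(3−1) = (−1)·(−4)·(−2)·2 = −16 ≡ 6, so v_5 = 6^{−1} = 2 (mod 11).
  v = [5, 1, 2, 1, 2].
Step 2: syndromes of r = [7, 0, 2, 6, 4] (all sums mod 11).
  S_0 = Σ v_i r_i = 5·7 + 1·0 + 2·2 + 1·6 + 2·4 = 53 ≡ 9.
  S_1 = Σ v_i α_i r_i = 5·4·7 + 1·7·0 + 2·5·2 + 1·1·6 + 2·3·4 = 190 ≡ 3.
  α_i^2 mod 11 = [5, 5, 3, 1, 9].
  S_2 = Σ v_i α_i^2 r_i = 5·5·7 + 1·5·0 + 2·3·2 + 1·1·6 + 2·9·4 = 265 ≡ 1.
  S = (9, 3, 1) ≠ 0, so r is not a codeword (an error is present).
Step 3: locate the error. For a single error e at position i, S_ℓ = v_i·e·α_i^ℓ, so α_err = S_1/S_0.
  S_0^{−1} = 9^{−1} = 5 (mod 11), so α_err = 3·5 = 15 ≡ 4 = α_1. Error position i = 1.
  Consistency check: S_2/S_1 = 1·4 = 4 ≡ 4 = α_err ✓ (single-error assumption holds).
Step 4: error magnitude e = S_0/v_1 = S_0·∏_{j≠1}(α_1 − α_j) = 9·9 = 81 ≡ 4 (mod 11).
Step 5: correct position 1: c_1 = r_1 − e = 7 − 4 ≡ 3 (mod 11). Hence c = [3, 0, 2, 6, 4].
  Check: interpolating c through the α_i gives m(x) = 7 + 10·x (degree < 2) with m(α_i) = c_i for every i, so c is indeed a codeword.


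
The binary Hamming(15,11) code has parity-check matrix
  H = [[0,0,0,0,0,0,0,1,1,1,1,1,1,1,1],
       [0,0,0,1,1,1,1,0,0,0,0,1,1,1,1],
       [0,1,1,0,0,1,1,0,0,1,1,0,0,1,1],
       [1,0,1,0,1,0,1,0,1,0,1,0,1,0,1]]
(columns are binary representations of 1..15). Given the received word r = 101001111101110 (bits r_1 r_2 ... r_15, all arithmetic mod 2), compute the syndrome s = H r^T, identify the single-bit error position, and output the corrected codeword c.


s = (0, 1, 1, 1)^T, error position = 7, corrected codeword c = 101001011101110

Compute s = H r^T mod 2 one row at a time:
  s_1 = 1 + 1 + 1 + 0 + 1 + 1 + 1 + 0 = 6 ≡ 0 (mod 2).
  s_2 = 0 + 0 + 1 + 1 + 1 + 1 + 1 + 0 = 5 ≡ 1 (mod 2).
  s_3 = 0 + 1 + 1 + 1 + 1 + 0 + 1 + 0 = 5 ≡ 1 (mod 2).
  s_4 = 1 + 1 + 0 + 1 + 1 + 0 + 1 + 0 = 5 ≡ 1 (mod 2).
s = (0, 1, 1, 1)^T — this equals column 7 of H (binary 0111), so error is at position 7.
Correct: flip bit 7 of r = 101001111101110 to get c = 101001011101110.


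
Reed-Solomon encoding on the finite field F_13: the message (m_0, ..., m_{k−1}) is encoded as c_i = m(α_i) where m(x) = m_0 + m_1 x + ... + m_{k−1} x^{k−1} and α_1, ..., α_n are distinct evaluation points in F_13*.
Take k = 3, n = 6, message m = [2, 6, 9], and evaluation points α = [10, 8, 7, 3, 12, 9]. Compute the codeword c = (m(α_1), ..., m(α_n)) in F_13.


c = [0, 2, 4, 10, 5, 5]

Message polynomial: m(x) = 2 + 6·x + 9·x^2 (mod 13).
For each evaluation point α_i, compute m(α_i) mod 13:
  α_1 = 10: Horner steps 9 → 5 → 0, so m(10) = 0.
  α_2 = 8: Horner steps 9 → 0 → 2, so m(8) = 2.
  α_3 = 7: Horner steps 9 → 4 → 4, so m(7) = 4.
  α_4 = 3: Horner steps 9 → 7 → 10, so m(3) = 10.
  α_5 = 12: Horner steps 9 → 10 → 5, so m(12) = 5.
  α_6 = 9: Horner steps 9 → 9 → 5, so m(9) = 5.
Codeword c = [0, 2, 4, 10, 5, 5] ∈ F_13^6.


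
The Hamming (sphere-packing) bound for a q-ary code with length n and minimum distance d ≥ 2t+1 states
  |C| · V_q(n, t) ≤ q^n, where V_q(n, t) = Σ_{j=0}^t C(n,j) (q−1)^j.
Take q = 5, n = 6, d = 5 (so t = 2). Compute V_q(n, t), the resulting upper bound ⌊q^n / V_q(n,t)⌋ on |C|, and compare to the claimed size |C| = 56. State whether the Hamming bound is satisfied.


V_q(n, t) = 265, q^n = 15625, Hamming bound = 58, |C| = 56 ≤ bound (satisfied).

Step 1: Compute V_q(n, t) = Σ_{j=0}^2 C(n, j) (q−1)^j.
  j = 0: C(6,0)·(4)^0 = 1·1 = 1.
  j = 1: C(6,1)·(4)^1 = 6·4 = 24.
  j = 2: C(6,2)·(4)^2 = 15·16 = 240.
  V_q(n, t) = 1 + 24 + 240 = 265.
Step 2: q^n = 5^6 = 15625.
Step 3: Hamming bound ⌊q^n / V_q(n,t)⌋ = ⌊15625/265⌋ = 58.
Step 4: Compare |C| = 56 to 58: satisfied.
The claimed |C| lies below the Hamming bound.


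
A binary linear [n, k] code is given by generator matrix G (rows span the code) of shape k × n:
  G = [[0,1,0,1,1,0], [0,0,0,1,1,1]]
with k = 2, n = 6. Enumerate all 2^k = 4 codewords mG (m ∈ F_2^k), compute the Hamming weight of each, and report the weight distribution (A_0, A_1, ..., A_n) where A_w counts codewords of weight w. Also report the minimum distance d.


Weight distribution: A_0 = 1, A_2 = 1, A_3 = 2. Minimum distance d = 2.

Enumerate all 2^2 = 4 messages m ∈ F_2^2.
For each, compute codeword c = mG in F_2^6, then tally its weight.
  m = 00 → c = 000000, weight = 0.
  m = 10 → c = 010110, weight = 3.
  m = 01 → c = 000111, weight = 3.
  m = 11 → c = 010001, weight = 2.
Tally weights:
  weight 0: 1 codewords.
  weight 2: 1 codewords.
  weight 3: 2 codewords.
Minimum distance d = smallest w > 0 with A_w > 0 = 2.
Sanity: Σ A_w = 4 = 2^2 = 4 ✓.


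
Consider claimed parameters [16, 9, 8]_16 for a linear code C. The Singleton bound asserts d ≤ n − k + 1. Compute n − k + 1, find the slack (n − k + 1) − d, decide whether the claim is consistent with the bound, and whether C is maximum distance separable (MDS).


Singleton RHS = n − k + 1 = 8, slack = 0, bound satisfied, MDS.

Singleton bound: d ≤ n − k + 1.
Here n = 16, k = 9, so n − k + 1 = 8.
Given d = 8, check d ≤ 8: YES.
Slack = (n − k + 1) − d = 0.
The code is MDS (slack = 0).
Description: the claimed parameters are [16, 9, 8]_16; such a code would be MDS (meets Singleton bound).


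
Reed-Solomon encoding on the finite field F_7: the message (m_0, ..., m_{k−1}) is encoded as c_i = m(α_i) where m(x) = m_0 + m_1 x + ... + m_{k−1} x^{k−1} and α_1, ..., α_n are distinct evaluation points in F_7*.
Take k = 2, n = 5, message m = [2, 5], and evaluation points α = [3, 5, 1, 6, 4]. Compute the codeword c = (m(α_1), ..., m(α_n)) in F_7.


c = [3, 6, 0, 4, 1]

Message polynomial: m(x) = 2 + 5·x (mod 7).
For each evaluation point α_i, compute m(α_i) mod 7:
  α_1 = 3: Horner steps 5 → 3, so m(3) = 3.
  α_2 = 5: Horner steps 5 → 6, so m(5) = 6.
  α_3 = 1: Horner steps 5 → 0, so m(1) = 0.
  α_4 = 6: Horner steps 5 → 4, so m(6) = 4.
  α_5 = 4: Horner steps 5 → 1, so m(4) = 1.
Codeword c = [3, 6, 0, 4, 1] ∈ F_7^5.


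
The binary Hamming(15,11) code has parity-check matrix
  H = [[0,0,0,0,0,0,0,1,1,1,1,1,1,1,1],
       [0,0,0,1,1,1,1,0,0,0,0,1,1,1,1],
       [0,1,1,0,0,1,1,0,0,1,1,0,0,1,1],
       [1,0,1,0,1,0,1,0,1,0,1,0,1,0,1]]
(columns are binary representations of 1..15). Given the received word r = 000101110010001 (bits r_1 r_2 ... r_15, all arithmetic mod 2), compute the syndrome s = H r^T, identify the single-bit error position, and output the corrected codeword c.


s = (1, 0, 0, 1)^T, error position = 9, corrected codeword c = 000101111010001

Compute s = H r^T mod 2 one row at a time:
  s_1 = 1 + 0 + 0 + 1 + 0 + 0 + 0 + 1 = 3 ≡ 1 (mod 2).
  s_2 = 1 + 0 + 1 + 1 + 0 + 0 + 0 + 1 = 4 ≡ 0 (mod 2).
  s_3 = 0 + 0 + 1 + 1 + 0 + 1 + 0 + 1 = 4 ≡ 0 (mod 2).
  s_4 = 0 + 0 + 0 + 1 + 0 + 1 + 0 + 1 = 3 ≡ 1 (mod 2).
s = (1, 0, 0, 1)^T — this equals column 9 of H (binary 1001), so error is at position 9.
Correct: flip bit 9 of r = 000101110010001 to get c = 000101111010001.


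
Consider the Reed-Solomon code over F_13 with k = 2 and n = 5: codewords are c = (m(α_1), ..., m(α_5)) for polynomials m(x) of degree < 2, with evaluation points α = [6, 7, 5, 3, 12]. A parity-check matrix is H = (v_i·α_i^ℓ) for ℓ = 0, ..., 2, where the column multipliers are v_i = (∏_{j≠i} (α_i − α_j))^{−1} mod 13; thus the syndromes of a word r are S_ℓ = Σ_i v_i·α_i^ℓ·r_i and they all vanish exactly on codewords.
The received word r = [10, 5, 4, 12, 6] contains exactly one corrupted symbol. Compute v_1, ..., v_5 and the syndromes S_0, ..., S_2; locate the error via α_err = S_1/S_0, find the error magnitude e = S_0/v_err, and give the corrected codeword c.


S = (12, 8, 1), error at position 3, error magnitude e = 2, c = [10, 5, 2, 12, 6].

Step 1: column multipliers v_i = (∏_{j≠i}(α_i − α_j))^{−1} mod 13.
  i = 1 (α = 6): (6−7)(6−5)(6−3)(6−12) = (−1)·1·3·(−6) = 18 ≡ 5, so v_1 = 5^{−1} = 8 (mod 13).
  i = 2 (α = 7): (7−6)(7−5)(7−3)(7−12) = 1·2·4·(−5) = −40 ≡ 12, so v_2 = 12^{−1} = 12 (mod 13).
  i = 3 (α = 5): (5−6)(5−7)(5−3)(5−12) = (−1)·(−2)·2·(−7) = −28 ≡ 11, so v_3 = 11^{−1} = 6 (mod 13).
  i = 4 (α = 3): (3−6)(3−7)(3−5)(3−12) = (−3)·(−4)·(−2)·(−9) = 216 ≡ 8, so v_4 = 8^{−1} = 5 (mod 13).
  i = 5 (α = 12): (12−6)(12−7)(12−5)(12−3) = 6·5·7·9 = 1890 ≡ 5, so v_5 = 5^{−1} = 8 (mod 13).
  v = [8, 12, 6, 5, 8].
Step 2: syndromes of r = [10, 5, 4, 12, 6] (all sums mod 13).
  S_0 = Σ v_i r_i = 8·10 + 12·5 + 6·4 + 5·12 + 8·6 = 272 ≡ 12.
  S_1 = Σ v_i α_i r_i = 8·6·10 + 12·7·5 + 6·5·4 + 5·3·12 + 8·12·6 = 1776 ≡ 8.
  α_i^2 mod 13 = [10, 10, 12, 9, 1].
  S_2 = Σ v_i α_i^2 r_i = 8·10·10 + 12·10·5 + 6·12·4 + 5·9·12 + 8·1·6 = 2276 ≡ 1.
  S = (12, 8, 1) ≠ 0, so r is not a codeword (an error is present).
Step 3: locate the error. For a single error e at position i, S_ℓ = v_i·e·α_i^ℓ, so α_err = S_1/S_0.
  S_0^{−1} = 12^{−1} = 12 (mod 13), so α_err = 8·12 = 96 ≡ 5 = α_3. Error position i = 3.
  Consistency check: S_2/S_1 = 1·5 = 5 ≡ 5 = α_err ✓ (single-error assumption holds).
Step 4: error magnitude e = S_0/v_3 = S_0·∏_{j≠3}(α_3 − α_j) = 12·11 = 132 ≡ 2 (mod 13).
Step 5: correct position 3: c_3 = r_3 − e = 4 − 2 ≡ 2 (mod 13). Hence c = [10, 5, 2, 12, 6].
  Check: interpolating c through the α_i gives m(x) = 1 + 8·x (degree < 2) with m(α_i) = c_i for every i, so c is indeed a codeword.


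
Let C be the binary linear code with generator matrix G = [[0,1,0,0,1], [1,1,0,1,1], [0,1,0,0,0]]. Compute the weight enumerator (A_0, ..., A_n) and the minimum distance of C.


Weight distribution: A_0 = 1, A_1 = 2, A_2 = 2, A_3 = 2, A_4 = 1. Minimum distance d = 1.

Enumerate all 2^3 = 8 messages m ∈ F_2^3.
For each, compute codeword c = mG in F_2^5, then tally its weight.
  m = 000 → c = 00000, weight = 0.
  m = 100 → c = 01001, weight = 2.
  m = 010 → c = 11011, weight = 4.
  m = 110 → c = 10010, weight = 2.
  m = 001 → c = 01000, weight = 1.
  m = 101 → c = 00001, weight = 1.
  m = 011 → c = 10011, weight = 3.
  m = 111 → c = 11010, weight = 3.
Tally weights:
  weight 0: 1 codewords.
  weight 1: 2 codewords.
  weight 2: 2 codewords.
  weight 3: 2 codewords.
  weight 4: 1 codewords.
Minimum distance d = smallest w > 0 with A_w > 0 = 1.
Sanity: Σ A_w = 8 = 2^3 = 8 ✓.


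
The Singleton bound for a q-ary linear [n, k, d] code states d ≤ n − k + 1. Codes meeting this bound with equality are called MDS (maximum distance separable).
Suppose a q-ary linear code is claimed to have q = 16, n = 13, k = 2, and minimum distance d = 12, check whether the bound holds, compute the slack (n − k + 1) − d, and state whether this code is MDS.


Singleton RHS = n − k + 1 = 12, slack = 0, bound satisfied, MDS.

Singleton bound: d ≤ n − k + 1.
Here n = 13, k = 2, so n − k + 1 = 12.
Given d = 12, check d ≤ 12: YES.
Slack = (n − k + 1) − d = 0.
The code is MDS (slack = 0).
Description: the claimed parameters are [13, 2, 12]_16; such a code would be MDS (meets Singleton bound).


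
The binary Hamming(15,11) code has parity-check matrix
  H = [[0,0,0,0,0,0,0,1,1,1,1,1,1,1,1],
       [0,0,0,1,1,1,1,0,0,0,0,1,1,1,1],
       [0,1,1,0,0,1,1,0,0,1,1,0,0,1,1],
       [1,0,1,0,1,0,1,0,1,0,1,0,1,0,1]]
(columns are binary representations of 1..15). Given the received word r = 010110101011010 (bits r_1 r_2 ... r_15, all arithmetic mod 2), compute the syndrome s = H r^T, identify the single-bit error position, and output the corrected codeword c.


s = (0, 1, 0, 0)^T, error position = 4, corrected codeword c = 010010101011010

Compute s = H r^T mod 2 one row at a time:
  s_1 = 0 + 1 + 0 + 1 + 1 + 0 + 1 + 0 = 4 ≡ 0 (mod 2).
  s_2 = 1 + 1 + 0 + 1 + 1 + 0 + 1 + 0 = 5 ≡ 1 (mod 2).
  s_3 = 1 + 0 + 0 + 1 + 0 + 1 + 1 + 0 = 4 ≡ 0 (mod 2).
  s_4 = 0 + 0 + 1 + 1 + 1 + 1 + 0 + 0 = 4 ≡ 0 (mod 2).
s = (0, 1, 0, 0)^T — this equals column 4 of H (binary 0100), so error is at position 4.
Correct: flip bit 4 of r = 010110101011010 to get c = 010010101011010.


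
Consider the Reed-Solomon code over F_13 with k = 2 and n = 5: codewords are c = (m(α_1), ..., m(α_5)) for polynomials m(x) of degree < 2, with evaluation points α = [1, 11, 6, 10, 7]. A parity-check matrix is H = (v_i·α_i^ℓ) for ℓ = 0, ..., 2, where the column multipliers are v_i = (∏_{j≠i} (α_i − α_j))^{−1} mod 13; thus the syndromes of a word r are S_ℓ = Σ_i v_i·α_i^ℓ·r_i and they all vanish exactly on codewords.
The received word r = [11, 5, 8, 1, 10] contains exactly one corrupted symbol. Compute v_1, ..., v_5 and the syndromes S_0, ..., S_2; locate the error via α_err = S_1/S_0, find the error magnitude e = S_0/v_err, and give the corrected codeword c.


S = (7, 5, 11), error at position 4, error magnitude e = 11, c = [11, 5, 8, 3, 10].

Step 1: column multipliers v_i = (∏_{j≠i}(α_i − α_j))^{−1} mod 13.
  i = 1 (α = 1): (1−11)(1−6)(1−10)(1−7) = (−10)·(−5)·(−9)·(−6) = 2700 ≡ 9, so v_1 = 9^{−1} = 3 (mod 13).
  i = 2 (α = 11): (11−1)(11−6)(11−10)(11−7) = 10·5·1·4 = 200 ≡ 5, so v_2 = 5^{−1} = 8 (mod 13).
  i = 3 (α = 6): (6−1)(6−11)(6−10)(6−7) = 5·(−5)·(−4)·(−1) = −100 ≡ 4, so v_3 = 4^{−1} = 10 (mod 13).
  i = 4 (α = 10): (10−1)(10−11)(10−6)(10−7) = 9·(−1)·4·3 = −108 ≡ 9, so v_4 = 9^{−1} = 3 (mod 13).
  i = 5 (α = 7): (7−1)(7−11)(7−6)(7−10) = 6·(−4)·1·(−3) = 72 ≡ 7, so v_5 = 7^{−1} = 2 (mod 13).
  v = [3, 8, 10, 3, 2].
Step 2: syndromes of r = [11, 5, 8, 1, 10] (all sums mod 13).
  S_0 = Σ v_i r_i = 3·11 + 8·5 + 10·8 + 3·1 + 2·10 = 176 ≡ 7.
  S_1 = Σ v_i α_i r_i = 3·1·11 + 8·11·5 + 10·6·8 + 3·10·1 + 2·7·10 = 1123 ≡ 5.
  α_i^2 mod 13 = [1, 4, 10, 9, 10].
  S_2 = Σ v_i α_i^2 r_i = 3·1·11 + 8·4·5 + 10·10·8 + 3·9·1 + 2·10·10 = 1220 ≡ 11.
  S = (7, 5, 11) ≠ 0, so r is not a codeword (an error is present).
Step 3: locate the error. For a single error e at position i, S_ℓ = v_i·e·α_i^ℓ, so α_err = S_1/S_0.
  S_0^{−1} = 7^{−1} = 2 (mod 13), so α_err = 5·2 = 10 ≡ 10 = α_4. Error position i = 4.
  Consistency check: S_2/S_1 = 11·8 = 88 ≡ 10 = α_err ✓ (single-error assumption holds).
Step 4: error magnitude e = S_0/v_4 = S_0·∏_{j≠4}(α_4 − α_j) = 7·9 = 63 ≡ 11 (mod 13).
Step 5: correct position 4: c_4 = r_4 − e = 1 − 11 ≡ 3 (mod 13). Hence c = [11, 5, 8, 3, 10].
  Check: interpolating c through the α_i gives m(x) = 9 + 2·x (degree < 2) with m(α_i) = c_i for every i, so c is indeed a codeword.


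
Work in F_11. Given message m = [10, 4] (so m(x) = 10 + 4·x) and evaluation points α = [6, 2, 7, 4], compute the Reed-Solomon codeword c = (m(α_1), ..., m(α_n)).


c = [1, 7, 5, 4]

Message polynomial: m(x) = 10 + 4·x (mod 11).
For each evaluation point α_i, compute m(α_i) mod 11:
  α_1 = 6: Horner steps 4 → 1, so m(6) = 1.
  α_2 = 2: Horner steps 4 → 7, so m(2) = 7.
  α_3 = 7: Horner steps 4 → 5, so m(7) = 5.
  α_4 = 4: Horner steps 4 → 4, so m(4) = 4.
Codeword c = [1, 7, 5, 4] ∈ F_11^4.


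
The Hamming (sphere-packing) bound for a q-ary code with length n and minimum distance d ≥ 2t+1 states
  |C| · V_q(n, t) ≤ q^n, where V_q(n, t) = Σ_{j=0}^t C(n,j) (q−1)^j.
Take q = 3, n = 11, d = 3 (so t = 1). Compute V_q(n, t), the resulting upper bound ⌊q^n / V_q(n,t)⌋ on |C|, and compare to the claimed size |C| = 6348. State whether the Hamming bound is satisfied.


V_q(n, t) = 23, q^n = 177147, Hamming bound = 7702, |C| = 6348 ≤ bound (satisfied).

Step 1: Compute V_q(n, t) = Σ_{j=0}^1 C(n, j) (q−1)^j.
  j = 0: C(11,0)·(2)^0 = 1·1 = 1.
  j = 1: C(11,1)·(2)^1 = 11·2 = 22.
  V_q(n, t) = 1 + 22 = 23.
Step 2: q^n = 3^11 = 177147.
Step 3: Hamming bound ⌊q^n / V_q(n,t)⌋ = ⌊177147/23⌋ = 7702.
Step 4: Compare |C| = 6348 to 7702: satisfied.
The claimed |C| lies below the Hamming bound.


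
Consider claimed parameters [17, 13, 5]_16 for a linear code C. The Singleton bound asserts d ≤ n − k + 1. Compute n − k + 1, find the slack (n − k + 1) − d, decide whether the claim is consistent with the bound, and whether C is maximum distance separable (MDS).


Singleton RHS = n − k + 1 = 5, slack = 0, bound satisfied, MDS.

Singleton bound: d ≤ n − k + 1.
Here n = 17, k = 13, so n − k + 1 = 5.
Given d = 5, check d ≤ 5: YES.
Slack = (n − k + 1) − d = 0.
The code is MDS (slack = 0).
Description: the claimed parameters are [17, 13, 5]_16; such a code would be MDS (meets Singleton bound).


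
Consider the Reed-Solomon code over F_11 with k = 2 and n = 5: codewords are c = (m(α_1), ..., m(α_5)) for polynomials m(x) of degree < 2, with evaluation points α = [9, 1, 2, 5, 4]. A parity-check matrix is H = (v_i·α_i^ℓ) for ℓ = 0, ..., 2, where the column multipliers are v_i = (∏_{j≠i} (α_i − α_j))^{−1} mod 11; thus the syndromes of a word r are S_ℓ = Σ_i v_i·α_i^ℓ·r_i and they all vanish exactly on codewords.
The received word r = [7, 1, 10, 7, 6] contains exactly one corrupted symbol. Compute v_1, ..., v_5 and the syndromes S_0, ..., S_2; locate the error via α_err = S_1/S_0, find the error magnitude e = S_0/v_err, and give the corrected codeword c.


S = (2, 10, 6), error at position 4, error magnitude e = 3, c = [7, 1, 10, 4, 6].

Step 1: column multipliers v_i = (∏_{j≠i}(α_i − α_j))^{−1} mod 11.
  i = 1 (α = 9): (9−1)(9−2)(9−5)(9−4) = 8·7·4·5 = 1120 ≡ 9, so v_1 = 9^{−1} = 5 (mod 11).
  i = 2 (α = 1): (1−9)(1−2)(1−5)(1−4) = (−8)·(−1)·(−4)·(−3) = 96 ≡ 8, so v_2 = 8^{−1} = 7 (mod 11).
  i = 3 (α = 2): (2−9)(2−1)(2−5)(2−4) = (−7)·1·(−3)·(−2) = −42 ≡ 2, so v_3 = 2^{−1} = 6 (mod 11).
  i = 4 (α = 5): (5−9)(5−1)(5−2)(5−4) = (−4)·4·3·1 = −48 ≡ 7, so v_4 = 7^{−1} = 8 (mod 11).
  i = 5 (α = 4): (4−9)(4−1)(4−2)(4−5) = (−5)·3·2·(−1) = 30 ≡ 8, so v_5 = 8^{−1} = 7 (mod 11).
  v = [5, 7, 6, 8, 7].
Step 2: syndromes of r = [7, 1, 10, 7, 6] (all sums mod 11).
  S_0 = Σ v_i r_i = 5·7 + 7·1 + 6·10 + 8·7 + 7·6 = 200 ≡ 2.
  S_1 = Σ v_i α_i r_i = 5·9·7 + 7·1·1 + 6·2·10 + 8·5·7 + 7·4·6 = 890 ≡ 10.
  α_i^2 mod 11 = [4, 1, 4, 3, 5].
  S_2 = Σ v_i α_i^2 r_i = 5·4·7 + 7·1·1 + 6·4·10 + 8·3·7 + 7·5·6 = 765 ≡ 6.
  S = (2, 10, 6) ≠ 0, so r is not a codeword (an error is present).
Step 3: locate the error. For a single error e at position i, S_ℓ = v_i·e·α_i^ℓ, so α_err = S_1/S_0.
  S_0^{−1} = 2^{−1} = 6 (mod 11), so α_err = 10·6 = 60 ≡ 5 = α_4. Error position i = 4.
  Consistency check: S_2/S_1 = 6·10 = 60 ≡ 5 = α_err ✓ (single-error assumption holds).
Step 4: error magnitude e = S_0/v_4 = S_0·∏_{j≠4}(α_4 − α_j) = 2·7 = 14 ≡ 3 (mod 11).
Step 5: correct position 4: c_4 = r_4 − e = 7 − 3 ≡ 4 (mod 11). Hence c = [7, 1, 10, 4, 6].
  Check: interpolating c through the α_i gives m(x) = 3 + 9·x (degree < 2) with m(α_i) = c_i for every i, so c is indeed a codeword.


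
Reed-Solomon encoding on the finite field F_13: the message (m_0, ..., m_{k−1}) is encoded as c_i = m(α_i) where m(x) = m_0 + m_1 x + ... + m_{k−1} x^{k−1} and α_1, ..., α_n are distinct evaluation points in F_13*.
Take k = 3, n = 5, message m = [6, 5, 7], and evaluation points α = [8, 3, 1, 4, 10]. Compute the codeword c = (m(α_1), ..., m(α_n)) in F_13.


c = [0, 6, 5, 8, 2]

Message polynomial: m(x) = 6 + 5·x + 7·x^2 (mod 13).
For each evaluation point α_i, compute m(α_i) mod 13:
  α_1 = 8: Horner steps 7 → 9 → 0, so m(8) = 0.
  α_2 = 3: Horner steps 7 → 0 → 6, so m(3) = 6.
  α_3 = 1: Horner steps 7 → 12 → 5, so m(1) = 5.
  α_4 = 4: Horner steps 7 → 7 → 8, so m(4) = 8.
  α_5 = 10: Horner steps 7 → 10 → 2, so m(10) = 2.
Codeword c = [0, 6, 5, 8, 2] ∈ F_13^5.


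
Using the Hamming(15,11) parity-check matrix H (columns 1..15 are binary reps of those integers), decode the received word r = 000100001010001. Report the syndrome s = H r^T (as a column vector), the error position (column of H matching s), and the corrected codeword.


s = (1, 0, 0, 1)^T, error position = 9, corrected codeword c = 000100000010001

Compute s = H r^T mod 2 one row at a time:
  s_1 = 0 + 1 + 0 + 1 + 0 + 0 + 0 + 1 = 3 ≡ 1 (mod 2).
  s_2 = 1 + 0 + 0 + 0 + 0 + 0 + 0 + 1 = 2 ≡ 0 (mod 2).
  s_3 = 0 + 0 + 0 + 0 + 0 + 1 + 0 + 1 = 2 ≡ 0 (mod 2).
  s_4 = 0 + 0 + 0 + 0 + 1 + 1 + 0 + 1 = 3 ≡ 1 (mod 2).
s = (1, 0, 0, 1)^T — this equals column 9 of H (binary 1001), so error is at position 9.
Correct: flip bit 9 of r = 000100001010001 to get c = 000100000010001.


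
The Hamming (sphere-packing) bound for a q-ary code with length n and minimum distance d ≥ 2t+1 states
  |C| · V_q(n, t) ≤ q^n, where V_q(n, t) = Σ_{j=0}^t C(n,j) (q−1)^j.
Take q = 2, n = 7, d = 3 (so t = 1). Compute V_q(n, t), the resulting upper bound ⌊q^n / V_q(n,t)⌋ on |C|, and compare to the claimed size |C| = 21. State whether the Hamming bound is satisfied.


V_q(n, t) = 8, q^n = 128, Hamming bound = 16, |C| = 21 > bound (violated).

Step 1: Compute V_q(n, t) = Σ_{j=0}^1 C(n, j) (q−1)^j.
  j = 0: C(7,0)·(1)^0 = 1·1 = 1.
  j = 1: C(7,1)·(1)^1 = 7·1 = 7.
  V_q(n, t) = 1 + 7 = 8.
Step 2: q^n = 2^7 = 128.
Step 3: Hamming bound ⌊q^n / V_q(n,t)⌋ = ⌊128/8⌋ = 16.
Step 4: Compare |C| = 21 to 16: violated.
The claimed |C| lies above the Hamming bound, so no 2-ary code of length 7 with d ≥ 3 can have 21 codewords.


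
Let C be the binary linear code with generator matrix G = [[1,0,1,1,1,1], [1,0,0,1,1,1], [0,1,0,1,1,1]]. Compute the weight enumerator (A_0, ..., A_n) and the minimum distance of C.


Weight distribution: A_0 = 1, A_1 = 1, A_2 = 1, A_3 = 1, A_4 = 2, A_5 = 2. Minimum distance d = 1.

Enumerate all 2^3 = 8 messages m ∈ F_2^3.
For each, compute codeword c = mG in F_2^6, then tally its weight.
  m = 000 → c = 000000, weight = 0.
  m = 100 → c = 101111, weight = 5.
  m = 010 → c = 100111, weight = 4.
  m = 110 → c = 001000, weight = 1.
  m = 001 → c = 010111, weight = 4.
  m = 101 → c = 111000, weight = 3.
  m = 011 → c = 110000, weight = 2.
  m = 111 → c = 011111, weight = 5.
Tally weights:
  weight 0: 1 codewords.
  weight 1: 1 codewords.
  weight 2: 1 codewords.
  weight 3: 1 codewords.
  weight 4: 2 codewords.
  weight 5: 2 codewords.
Minimum distance d = smallest w > 0 with A_w > 0 = 1.
Sanity: Σ A_w = 8 = 2^3 = 8 ✓.


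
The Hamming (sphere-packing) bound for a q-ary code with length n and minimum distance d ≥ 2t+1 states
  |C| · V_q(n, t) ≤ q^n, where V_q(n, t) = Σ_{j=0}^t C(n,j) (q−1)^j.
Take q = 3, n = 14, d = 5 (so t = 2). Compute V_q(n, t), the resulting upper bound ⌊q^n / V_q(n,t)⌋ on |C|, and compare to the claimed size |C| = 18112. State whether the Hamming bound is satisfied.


V_q(n, t) = 393, q^n = 4782969, Hamming bound = 12170, |C| = 18112 > bound (violated).

Step 1: Compute V_q(n, t) = Σ_{j=0}^2 C(n, j) (q−1)^j.
  j = 0: C(14,0)·(2)^0 = 1·1 = 1.
  j = 1: C(14,1)·(2)^1 = 14·2 = 28.
  j = 2: C(14,2)·(2)^2 = 91·4 = 364.
  V_q(n, t) = 1 + 28 + 364 = 393.
Step 2: q^n = 3^14 = 4782969.
Step 3: Hamming bound ⌊q^n / V_q(n,t)⌋ = ⌊4782969/393⌋ = 12170.
Step 4: Compare |C| = 18112 to 12170: violated.
The claimed |C| lies above the Hamming bound, so no 3-ary code of length 14 with d ≥ 5 can have 18112 codewords.


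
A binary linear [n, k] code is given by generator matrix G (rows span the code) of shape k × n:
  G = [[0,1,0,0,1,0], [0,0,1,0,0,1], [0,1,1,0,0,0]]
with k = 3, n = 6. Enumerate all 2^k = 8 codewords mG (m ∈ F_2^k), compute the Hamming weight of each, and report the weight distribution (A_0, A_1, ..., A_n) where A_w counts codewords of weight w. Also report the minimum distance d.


Weight distribution: A_0 = 1, A_2 = 6, A_4 = 1. Minimum distance d = 2.

Enumerate all 2^3 = 8 messages m ∈ F_2^3.
For each, compute codeword c = mG in F_2^6, then tally its weight.
  m = 000 → c = 000000, weight = 0.
  m = 100 → c = 010010, weight = 2.
  m = 010 → c = 001001, weight = 2.
  m = 110 → c = 011011, weight = 4.
  m = 001 → c = 011000, weight = 2.
  m = 101 → c = 001010, weight = 2.
  m = 011 → c = 010001, weight = 2.
  m = 111 → c = 000011, weight = 2.
Tally weights:
  weight 0: 1 codewords.
  weight 2: 6 codewords.
  weight 4: 1 codewords.
Minimum distance d = smallest w > 0 with A_w > 0 = 2.
Sanity: Σ A_w = 8 = 2^3 = 8 ✓.
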